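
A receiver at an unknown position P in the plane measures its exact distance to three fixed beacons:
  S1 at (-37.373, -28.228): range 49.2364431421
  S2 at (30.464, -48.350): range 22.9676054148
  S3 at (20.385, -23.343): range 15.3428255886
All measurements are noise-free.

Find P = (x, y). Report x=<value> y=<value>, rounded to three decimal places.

eq1: (x + 37.373)² + (y + 28.228)² = 49.2364431421²
eq2: (x − 30.464)² + (y + 48.350)² = 22.9676054148²
eq3: (x − 20.385)² + (y + 23.343)² = 15.3428255886²
eq2−eq1, eq2−eq3 (x²,y² cancel):
  -135.674·x + 40.244·y = -2968.933118
  -20.158·x + 50.014·y = -2013.225321
det = -135.674·50.014 − 40.244·-20.158 = -5974.360884
x = (-2968.933118·50.014 − 40.244·-2013.225321) / -5974.360884 = 11.292920
y = (-135.674·-2013.225321 − -2968.933118·-20.158) / -5974.360884 = -35.701656

x=11.293 y=-35.702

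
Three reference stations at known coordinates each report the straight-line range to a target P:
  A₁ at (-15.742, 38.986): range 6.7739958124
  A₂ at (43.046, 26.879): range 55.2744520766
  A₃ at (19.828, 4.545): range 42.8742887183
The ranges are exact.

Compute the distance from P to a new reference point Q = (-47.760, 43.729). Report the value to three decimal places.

37.365

eq1: (x + 15.742)² + (y − 38.986)² = 6.7739958124²
eq2: (x − 43.046)² + (y − 26.879)² = 55.2744520766²
eq3: (x − 19.828)² + (y − 4.545)² = 42.8742887183²
eq1−eq3, eq1−eq2 (x²,y² cancel):
  71.140·x − 68.882·y = -3146.229765
  117.576·x − 24.214·y = -2201.658036
det = 71.140·-24.214 − -68.882·117.576 = 6376.286072
x = (-3146.229765·-24.214 − -68.882·-2201.658036) / 6376.286072 = -11.836326
y = (71.140·-2201.658036 − -3146.229765·117.576) / 6376.286072 = 33.451316
|P − Q| = √((-11.836326 − -47.760)² + (33.451316 − 43.729)²) = 37.364972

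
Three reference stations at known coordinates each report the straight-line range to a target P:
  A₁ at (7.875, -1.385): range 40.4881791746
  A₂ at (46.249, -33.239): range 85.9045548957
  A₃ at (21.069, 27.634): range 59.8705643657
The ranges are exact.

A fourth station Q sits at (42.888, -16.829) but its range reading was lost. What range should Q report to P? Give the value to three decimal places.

77.507

eq1: (x − 7.875)² + (y + 1.385)² = 40.4881791746²
eq2: (x − 46.249)² + (y + 33.239)² = 85.9045548957²
eq3: (x − 21.069)² + (y − 27.634)² = 59.8705643657²
eq1−eq2, eq1−eq3 (x²,y² cancel):
  76.748·x − 63.708·y = -2560.432627
  26.388·x + 58.038·y = -801.584958
det = 76.748·58.038 − -63.708·26.388 = 6135.427128
x = (-2560.432627·58.038 − -63.708·-801.584958) / 6135.427128 = -32.543743
y = (76.748·-801.584958 − -2560.432627·26.388) / 6135.427128 = 0.985205
|P − Q| = √((-32.543743 − 42.888)² + (0.985205 − -16.829)²) = 77.506734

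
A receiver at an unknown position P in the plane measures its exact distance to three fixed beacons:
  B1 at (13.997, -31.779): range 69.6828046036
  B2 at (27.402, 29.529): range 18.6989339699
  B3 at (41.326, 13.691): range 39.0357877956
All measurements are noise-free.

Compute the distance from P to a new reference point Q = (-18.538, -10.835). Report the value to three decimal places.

56.738

eq1: (x − 13.997)² + (y + 31.779)² = 69.6828046036²
eq2: (x − 27.402)² + (y − 29.529)² = 18.6989339699²
eq3: (x − 41.326)² + (y − 13.691)² = 39.0357877956²
eq3−eq2, eq3−eq1 (x²,y² cancel):
  -27.848·x + 31.676·y = 901.692285
  -54.658·x − 90.940·y = -4021.361436
det = -27.848·-90.940 − 31.676·-54.658 = 4263.843928
x = (901.692285·-90.940 − 31.676·-4021.361436) / 4263.843928 = 10.643154
y = (-27.848·-4021.361436 − 901.692285·-54.658) / 4263.843928 = 37.823047
|P − Q| = √((10.643154 − -18.538)² + (37.823047 − -10.835)²) = 56.737512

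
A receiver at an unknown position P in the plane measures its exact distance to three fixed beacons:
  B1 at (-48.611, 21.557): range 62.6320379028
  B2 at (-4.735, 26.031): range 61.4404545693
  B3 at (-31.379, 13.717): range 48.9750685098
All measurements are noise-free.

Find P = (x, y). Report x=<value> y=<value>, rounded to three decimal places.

x=-19.126 y=-33.700

eq1: (x + 48.611)² + (y − 21.557)² = 62.6320379028²
eq2: (x + 4.735)² + (y − 26.031)² = 61.4404545693²
eq3: (x + 31.379)² + (y − 13.717)² = 48.9750685098²
eq1−eq3, eq1−eq2 (x²,y² cancel):
  34.464·x − 15.680·y = -130.721004
  87.752·x + 8.948·y = -1979.857670
det = 34.464·8.948 − -15.680·87.752 = 1684.335232
x = (-130.721004·8.948 − -15.680·-1979.857670) / 1684.335232 = -19.125563
y = (34.464·-1979.857670 − -130.721004·87.752) / 1684.335232 = -33.700408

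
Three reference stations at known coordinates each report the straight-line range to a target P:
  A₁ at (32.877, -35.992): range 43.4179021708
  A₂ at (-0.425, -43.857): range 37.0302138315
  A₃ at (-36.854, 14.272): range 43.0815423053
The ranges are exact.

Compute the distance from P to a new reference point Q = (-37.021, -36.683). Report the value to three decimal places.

eq1: (x − 32.877)² + (y + 35.992)² = 43.4179021708²
eq2: (x + 0.425)² + (y + 43.857)² = 37.0302138315²
eq3: (x + 36.854)² + (y − 14.272)² = 43.0815423053²
eq2−eq3, eq2−eq1 (x²,y² cancel):
  -72.858·x + 116.258·y = -846.492325
  66.604·x + 15.730·y = -61.173374
det = -72.858·15.730 − 116.258·66.604 = -8889.304172
x = (-846.492325·15.730 − 116.258·-61.173374) / -8889.304172 = 0.697853
y = (-72.858·-61.173374 − -846.492325·66.604) / -8889.304172 = -6.843814
|P − Q| = √((0.697853 − -37.021)² + (-6.843814 − -36.683)²) = 48.094583

48.095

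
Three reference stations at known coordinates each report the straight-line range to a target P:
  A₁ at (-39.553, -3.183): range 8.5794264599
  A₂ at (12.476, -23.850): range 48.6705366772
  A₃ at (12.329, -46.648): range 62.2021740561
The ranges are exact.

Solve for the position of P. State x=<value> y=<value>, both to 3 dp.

eq1: (x + 39.553)² + (y + 3.183)² = 8.5794264599²
eq2: (x − 12.476)² + (y + 23.850)² = 48.6705366772²
eq3: (x − 12.329)² + (y + 46.648)² = 62.2021740561²
eq3−eq2, eq3−eq1 (x²,y² cancel):
  0.294·x + 45.596·y = -103.277752
  -103.764·x + 86.930·y = 3042.035052
det = 0.294·86.930 − 45.596·-103.764 = 4756.780764
x = (-103.277752·86.930 − 45.596·3042.035052) / 4756.780764 = -31.046746
y = (0.294·3042.035052 − -103.277752·-103.764) / 4756.780764 = -2.064874

x=-31.047 y=-2.065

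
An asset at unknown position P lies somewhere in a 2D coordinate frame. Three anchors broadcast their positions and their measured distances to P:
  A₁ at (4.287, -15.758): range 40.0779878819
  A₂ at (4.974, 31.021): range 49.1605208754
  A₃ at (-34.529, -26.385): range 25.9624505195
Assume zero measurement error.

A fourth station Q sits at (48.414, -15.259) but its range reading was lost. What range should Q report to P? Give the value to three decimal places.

eq1: (x − 4.287)² + (y + 15.758)² = 40.0779878819²
eq2: (x − 4.974)² + (y − 31.021)² = 49.1605208754²
eq3: (x + 34.529)² + (y + 26.385)² = 25.9624505195²
eq1−eq3, eq1−eq2 (x²,y² cancel):
  -77.632·x − 21.254·y = 2553.923409
  1.374·x + 93.558·y = -90.161516
det = -77.632·93.558 − -21.254·1.374 = -7233.891660
x = (2553.923409·93.558 − -21.254·-90.161516) / -7233.891660 = -32.765721
y = (-77.632·-90.161516 − 2553.923409·1.374) / -7233.891660 = -0.482497
|P − Q| = √((-32.765721 − 48.414)² + (-0.482497 − -15.259)²) = 82.513587

82.514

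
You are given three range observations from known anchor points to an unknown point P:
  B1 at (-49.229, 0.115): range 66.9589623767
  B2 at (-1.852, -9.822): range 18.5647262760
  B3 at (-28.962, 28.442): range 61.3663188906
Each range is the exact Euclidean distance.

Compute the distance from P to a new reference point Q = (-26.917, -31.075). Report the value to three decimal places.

eq1: (x + 49.229)² + (y − 0.115)² = 66.9589623767²
eq2: (x + 1.852)² + (y + 9.822)² = 18.5647262760²
eq3: (x + 28.962)² + (y − 28.442)² = 61.3663188906²
eq2−eq1, eq2−eq3 (x²,y² cancel):
  -94.754·x + 19.874·y = -1815.247503
  -54.220·x + 76.528·y = -1873.332812
det = -94.754·76.528 − 19.874·-54.220 = -6173.765832
x = (-1815.247503·76.528 − 19.874·-1873.332812) / -6173.765832 = 16.470765
y = (-94.754·-1873.332812 − -1815.247503·-54.220) / -6173.765832 = -12.809533
|P − Q| = √((16.470765 − -26.917)² + (-12.809533 − -31.075)²) = 47.075741

47.076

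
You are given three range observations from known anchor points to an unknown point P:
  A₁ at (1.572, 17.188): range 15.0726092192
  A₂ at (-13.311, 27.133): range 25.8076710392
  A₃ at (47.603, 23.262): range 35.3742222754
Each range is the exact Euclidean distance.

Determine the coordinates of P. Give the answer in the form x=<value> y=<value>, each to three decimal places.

eq1: (x − 1.572)² + (y − 17.188)² = 15.0726092192²
eq2: (x + 13.311)² + (y − 27.133)² = 25.8076710392²
eq3: (x − 47.603)² + (y − 23.262)² = 35.3742222754²
eq1−eq3, eq1−eq2 (x²,y² cancel):
  92.062·x + 12.148·y = 1485.115672
  -29.766·x + 19.890·y = 176.631546
det = 92.062·19.890 − 12.148·-29.766 = 2192.710548
x = (1485.115672·19.890 − 12.148·176.631546) / 2192.710548 = 12.492862
y = (92.062·176.631546 − 1485.115672·-29.766) / 2192.710548 = 27.576374

x=12.493 y=27.576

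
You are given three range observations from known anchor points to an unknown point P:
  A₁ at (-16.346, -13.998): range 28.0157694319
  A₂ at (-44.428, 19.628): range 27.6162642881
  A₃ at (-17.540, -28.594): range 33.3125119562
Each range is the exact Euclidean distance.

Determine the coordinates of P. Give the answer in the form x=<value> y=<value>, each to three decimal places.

eq1: (x + 16.346)² + (y + 13.998)² = 28.0157694319²
eq2: (x + 44.428)² + (y − 19.628)² = 27.6162642881²
eq3: (x + 17.540)² + (y + 28.594)² = 33.3125119562²
eq1−eq3, eq1−eq2 (x²,y² cancel):
  -2.388·x − 29.192·y = 337.292600
  -56.164·x + 67.252·y = 1918.195132
det = -2.388·67.252 − -29.192·-56.164 = -1800.137264
x = (337.292600·67.252 − -29.192·1918.195132) / -1800.137264 = -43.707530
y = (-2.388·1918.195132 − 337.292600·-56.164) / -1800.137264 = -7.978865

x=-43.708 y=-7.979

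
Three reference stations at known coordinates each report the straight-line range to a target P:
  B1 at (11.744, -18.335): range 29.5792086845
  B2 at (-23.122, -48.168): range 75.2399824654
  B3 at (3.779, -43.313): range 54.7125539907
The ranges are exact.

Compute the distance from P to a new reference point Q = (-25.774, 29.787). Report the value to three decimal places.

eq1: (x − 11.744)² + (y + 18.335)² = 29.5792086845²
eq2: (x + 23.122)² + (y + 48.168)² = 75.2399824654²
eq3: (x − 3.779)² + (y + 43.313)² = 54.7125539907²
eq1−eq3, eq1−eq2 (x²,y² cancel):
  -15.930·x − 49.956·y = -702.330929
  -69.732·x − 59.666·y = -2405.436028
det = -15.930·-59.666 − -49.956·-69.732 = -2533.052412
x = (-702.330929·-59.666 − -49.956·-2405.436028) / -2533.052412 = 30.895802
y = (-15.930·-2405.436028 − -702.330929·-69.732) / -2533.052412 = 4.206918
|P − Q| = √((30.895802 − -25.774)² + (4.206918 − 29.787)²) = 62.175614

62.176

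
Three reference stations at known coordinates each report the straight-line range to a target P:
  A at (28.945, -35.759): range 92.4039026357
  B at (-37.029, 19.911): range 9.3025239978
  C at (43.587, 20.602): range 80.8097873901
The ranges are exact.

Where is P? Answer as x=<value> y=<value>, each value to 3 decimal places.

eq1: (x − 28.945)² + (y + 35.759)² = 92.4039026357²
eq2: (x + 37.029)² + (y − 19.911)² = 9.3025239978²
eq3: (x − 43.587)² + (y − 20.602)² = 80.8097873901²
eq1−eq2, eq1−eq3 (x²,y² cancel):
  -131.948·x + 111.340·y = 8103.019926
  29.284·x + 112.722·y = 2216.009351
det = -131.948·112.722 − 111.340·29.284 = -18133.923016
x = (8103.019926·112.722 − 111.340·2216.009351) / -18133.923016 = -36.763040
y = (-131.948·2216.009351 − 8103.019926·29.284) / -18133.923016 = 29.209721

x=-36.763 y=29.210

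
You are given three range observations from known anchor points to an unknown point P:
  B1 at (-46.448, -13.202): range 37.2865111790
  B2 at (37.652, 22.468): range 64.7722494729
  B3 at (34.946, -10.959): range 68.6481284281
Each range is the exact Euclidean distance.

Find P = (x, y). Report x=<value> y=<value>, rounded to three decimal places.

x=-27.006 y=18.614

eq1: (x + 46.448)² + (y + 13.202)² = 37.2865111790²
eq2: (x − 37.652)² + (y − 22.468)² = 64.7722494729²
eq3: (x − 34.946)² + (y + 10.959)² = 68.6481284281²
eq3−eq1, eq3−eq2 (x²,y² cancel):
  -162.788·x − 4.486·y = 4312.668532
  5.412·x + 66.854·y = 1098.282766
det = -162.788·66.854 − -4.486·5.412 = -10858.750720
x = (4312.668532·66.854 − -4.486·1098.282766) / -10858.750720 = -27.005504
y = (-162.788·1098.282766 − 4312.668532·5.412) / -10858.750720 = 18.614242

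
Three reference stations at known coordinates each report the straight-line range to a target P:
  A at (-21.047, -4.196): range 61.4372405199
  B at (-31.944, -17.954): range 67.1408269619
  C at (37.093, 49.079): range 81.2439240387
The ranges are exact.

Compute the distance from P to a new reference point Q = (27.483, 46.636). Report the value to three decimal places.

eq1: (x + 21.047)² + (y + 4.196)² = 61.4372405199²
eq2: (x + 31.944)² + (y + 17.954)² = 67.1408269619²
eq3: (x − 37.093)² + (y − 49.079)² = 81.2439240387²
eq3−eq2, eq3−eq1 (x²,y² cancel):
  -138.074·x − 134.066·y = -349.189090
  -116.280·x − 106.550·y = -498.015594
det = -138.074·-106.550 − -134.066·-116.280 = -877.409780
x = (-349.189090·-106.550 − -134.066·-498.015594) / -877.409780 = 33.691055
y = (-138.074·-498.015594 − -349.189090·-116.280) / -877.409780 = -32.093668
|P − Q| = √((33.691055 − 27.483)² + (-32.093668 − 46.636)²) = 78.974050

78.974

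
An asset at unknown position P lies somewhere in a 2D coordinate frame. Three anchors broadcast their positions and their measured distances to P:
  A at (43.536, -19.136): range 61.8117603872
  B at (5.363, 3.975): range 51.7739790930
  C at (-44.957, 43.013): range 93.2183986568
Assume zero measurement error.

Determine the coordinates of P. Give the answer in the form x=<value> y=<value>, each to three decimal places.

x=-12.834 y=-44.496

eq1: (x − 43.536)² + (y + 19.136)² = 61.8117603872²
eq2: (x − 5.363)² + (y − 3.975)² = 51.7739790930²
eq3: (x + 44.957)² + (y − 43.013)² = 93.2183986568²
eq2−eq3, eq2−eq1 (x²,y² cancel):
  -100.640·x + 78.076·y = -2182.437313
  76.346·x − 46.222·y = 1076.858587
det = -100.640·-46.222 − 78.076·76.346 = -1309.008216
x = (-2182.437313·-46.222 − 78.076·1076.858587) / -1309.008216 = -12.833996
y = (-100.640·1076.858587 − -2182.437313·76.346) / -1309.008216 = -44.495757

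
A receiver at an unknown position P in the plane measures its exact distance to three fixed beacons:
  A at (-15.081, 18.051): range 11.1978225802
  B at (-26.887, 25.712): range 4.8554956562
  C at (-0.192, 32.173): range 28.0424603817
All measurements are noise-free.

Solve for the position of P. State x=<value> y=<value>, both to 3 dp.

x=-25.895 y=20.959

eq1: (x + 15.081)² + (y − 18.051)² = 11.1978225802²
eq2: (x + 26.887)² + (y − 25.712)² = 4.8554956562²
eq3: (x + 0.192)² + (y − 32.173)² = 28.0424603817²
eq2−eq1, eq2−eq3 (x²,y² cancel):
  23.612·x − 15.322·y = -932.557943
  53.390·x + 12.922·y = -1111.682666
det = 23.612·12.922 − -15.322·53.390 = 1123.155844
x = (-932.557943·12.922 − -15.322·-1111.682666) / 1123.155844 = -25.894639
y = (23.612·-1111.682666 − -932.557943·53.390) / 1123.155844 = 20.958995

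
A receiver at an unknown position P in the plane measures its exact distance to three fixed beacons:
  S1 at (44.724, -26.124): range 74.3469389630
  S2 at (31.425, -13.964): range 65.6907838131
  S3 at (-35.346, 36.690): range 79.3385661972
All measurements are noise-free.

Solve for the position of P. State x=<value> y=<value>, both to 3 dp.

x=-27.843 y=-42.293

eq1: (x − 44.724)² + (y + 26.124)² = 74.3469389630²
eq2: (x − 31.425)² + (y + 13.964)² = 65.6907838131²
eq3: (x + 35.346)² + (y − 36.690)² = 79.3385661972²
eq1−eq3, eq1−eq2 (x²,y² cancel):
  -160.140·x + 125.628·y = -854.344489
  -26.598·x + 24.320·y = -287.987376
det = -160.140·24.320 − 125.628·-26.598 = -553.151256
x = (-854.344489·24.320 − 125.628·-287.987376) / -553.151256 = -27.843415
y = (-160.140·-287.987376 − -854.344489·-26.598) / -553.151256 = -42.293032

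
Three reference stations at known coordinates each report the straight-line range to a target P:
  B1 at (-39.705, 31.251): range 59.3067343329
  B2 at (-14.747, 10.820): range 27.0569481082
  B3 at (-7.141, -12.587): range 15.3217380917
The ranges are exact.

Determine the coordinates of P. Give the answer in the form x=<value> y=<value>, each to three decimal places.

x=6.599 y=-5.806

eq1: (x + 39.705)² + (y − 31.251)² = 59.3067343329²
eq2: (x + 14.747)² + (y − 10.820)² = 27.0569481082²
eq3: (x + 7.141)² + (y + 12.587)² = 15.3217380917²
eq3−eq1, eq3−eq2 (x²,y² cancel):
  -65.128·x + 87.676·y = -938.847503
  -15.212·x + 46.814·y = -372.202824
det = -65.128·46.814 − 87.676·-15.212 = -1715.174880
x = (-938.847503·46.814 − 87.676·-372.202824) / -1715.174880 = 6.598716
y = (-65.128·-372.202824 − -938.847503·-15.212) / -1715.174880 = -5.806450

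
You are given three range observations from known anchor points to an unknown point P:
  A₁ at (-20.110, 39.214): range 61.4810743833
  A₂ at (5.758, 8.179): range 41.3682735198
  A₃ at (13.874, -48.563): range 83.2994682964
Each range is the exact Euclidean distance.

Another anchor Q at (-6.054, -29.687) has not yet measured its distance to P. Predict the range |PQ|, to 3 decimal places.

76.061

eq1: (x + 20.110)² + (y − 39.214)² = 61.4810743833²
eq2: (x − 5.758)² + (y − 8.179)² = 41.3682735198²
eq3: (x − 13.874)² + (y + 48.563)² = 83.2994682964²
eq3−eq1, eq3−eq2 (x²,y² cancel):
  -67.968·x + 175.554·y = 2550.175962
  -16.232·x + 113.484·y = 2776.665124
det = -67.968·113.484 − 175.554·-16.232 = -4863.687984
x = (2550.175962·113.484 − 175.554·2776.665124) / -4863.687984 = 40.720231
y = (-67.968·2776.665124 − 2550.175962·-16.232) / -4863.687984 = 30.291811
|P − Q| = √((40.720231 − -6.054)² + (30.291811 − -29.687)²) = 76.061071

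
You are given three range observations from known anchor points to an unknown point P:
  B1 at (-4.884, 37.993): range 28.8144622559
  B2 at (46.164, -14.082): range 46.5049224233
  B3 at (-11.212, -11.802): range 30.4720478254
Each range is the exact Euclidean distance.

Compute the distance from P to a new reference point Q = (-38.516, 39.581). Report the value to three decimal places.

53.793

eq1: (x + 4.884)² + (y − 37.993)² = 28.8144622559²
eq2: (x − 46.164)² + (y + 14.082)² = 46.5049224233²
eq3: (x + 11.212)² + (y + 11.802)² = 30.4720478254²
eq2−eq3, eq2−eq1 (x²,y² cancel):
  -114.752·x + 4.560·y = -830.259361
  -102.096·x + 104.150·y = 470.338460
det = -114.752·104.150 − 4.560·-102.096 = -11485.863040
x = (-830.259361·104.150 − 4.560·470.338460) / -11485.863040 = 7.715246
y = (-114.752·470.338460 − -830.259361·-102.096) / -11485.863040 = 12.079061
|P − Q| = √((7.715246 − -38.516)² + (12.079061 − 39.581)²) = 53.792980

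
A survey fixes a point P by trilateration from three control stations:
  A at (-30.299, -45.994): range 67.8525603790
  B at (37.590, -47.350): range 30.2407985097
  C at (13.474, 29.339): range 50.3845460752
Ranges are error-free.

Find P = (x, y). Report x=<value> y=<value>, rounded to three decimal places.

eq1: (x + 30.299)² + (y + 45.994)² = 67.8525603790²
eq2: (x − 37.590)² + (y + 47.350)² = 30.2407985097²
eq3: (x − 13.474)² + (y − 29.339)² = 50.3845460752²
eq1−eq2, eq1−eq3 (x²,y² cancel):
  135.778·x − 2.712·y = 4311.017218
  87.546·x + 150.666·y = 74.215627
det = 135.778·150.666 − -2.712·87.546 = 20694.552900
x = (4311.017218·150.666 − -2.712·74.215627) / 20694.552900 = 31.395943
y = (135.778·74.215627 − 4311.017218·87.546) / 20694.552900 = -17.750346

x=31.396 y=-17.750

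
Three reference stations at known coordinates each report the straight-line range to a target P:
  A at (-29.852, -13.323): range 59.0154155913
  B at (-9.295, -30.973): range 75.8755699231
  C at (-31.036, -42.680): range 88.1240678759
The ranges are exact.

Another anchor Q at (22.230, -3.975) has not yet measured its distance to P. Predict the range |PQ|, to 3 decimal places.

62.767

eq1: (x + 29.852)² + (y + 13.323)² = 59.0154155913²
eq2: (x + 9.295)² + (y + 30.973)² = 75.8755699231²
eq3: (x + 31.036)² + (y + 42.680)² = 88.1240678759²
eq1−eq2, eq1−eq3 (x²,y² cancel):
  41.114·x − 35.300·y = -2297.203313
  -2.368·x − 58.714·y = -2566.860599
det = 41.114·-58.714 − -35.300·-2.368 = -2497.557796
x = (-2297.203313·-58.714 − -35.300·-2566.860599) / -2497.557796 = -17.724441
y = (41.114·-2566.860599 − -2297.203313·-2.368) / -2497.557796 = 44.432879
|P − Q| = √((-17.724441 − 22.230)² + (44.432879 − -3.975)²) = 62.766871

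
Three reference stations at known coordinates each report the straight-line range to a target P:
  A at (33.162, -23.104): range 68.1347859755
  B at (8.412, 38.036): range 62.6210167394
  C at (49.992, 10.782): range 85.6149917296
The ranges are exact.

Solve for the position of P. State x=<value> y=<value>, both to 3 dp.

eq1: (x − 33.162)² + (y + 23.104)² = 68.1347859755²
eq2: (x − 8.412)² + (y − 38.036)² = 62.6210167394²
eq3: (x − 49.992)² + (y − 10.782)² = 85.6149917296²
eq3−eq1, eq3−eq2 (x²,y² cancel):
  -33.660·x − 67.772·y = 1705.639221
  -83.160·x + 54.508·y = 2310.582523
det = -33.660·54.508 − -67.772·-83.160 = -7470.658800
x = (1705.639221·54.508 − -67.772·2310.582523) / -7470.658800 = -33.405860
y = (-33.660·2310.582523 − 1705.639221·-83.160) / -7470.658800 = -8.575783

x=-33.406 y=-8.576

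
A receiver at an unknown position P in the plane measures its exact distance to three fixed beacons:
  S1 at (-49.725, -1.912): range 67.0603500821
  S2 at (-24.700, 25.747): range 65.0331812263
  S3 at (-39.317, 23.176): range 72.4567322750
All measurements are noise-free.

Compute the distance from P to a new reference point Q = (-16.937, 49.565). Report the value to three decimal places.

82.700

eq1: (x + 49.725)² + (y + 1.912)² = 67.0603500821²
eq2: (x + 24.700)² + (y − 25.747)² = 65.0331812263²
eq3: (x + 39.317)² + (y − 23.176)² = 72.4567322750²
eq3−eq2, eq3−eq1 (x²,y² cancel):
  29.234·x + 5.142·y = 210.707936
  -20.816·x − 50.176·y = 1146.165403
det = 29.234·-50.176 − 5.142·-20.816 = -1359.809312
x = (210.707936·-50.176 − 5.142·1146.165403) / -1359.809312 = 12.109098
y = (29.234·1146.165403 − 210.707936·-20.816) / -1359.809312 = -27.866478
|P − Q| = √((12.109098 − -16.937)² + (-27.866478 − 49.565)²) = 82.700118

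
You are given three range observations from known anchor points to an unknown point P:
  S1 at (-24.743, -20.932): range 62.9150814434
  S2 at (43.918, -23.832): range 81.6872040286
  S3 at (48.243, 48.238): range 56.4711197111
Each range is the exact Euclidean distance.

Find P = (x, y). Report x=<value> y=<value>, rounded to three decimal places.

x=-7.562 y=39.592

eq1: (x + 24.743)² + (y + 20.932)² = 62.9150814434²
eq2: (x − 43.918)² + (y + 23.832)² = 81.6872040286²
eq3: (x − 48.243)² + (y − 48.238)² = 56.4711197111²
eq1−eq2, eq1−eq3 (x²,y² cancel):
  137.322·x − 5.800·y = -1268.101554
  145.972·x + 138.340·y = 4373.247132
det = 137.322·138.340 − -5.800·145.972 = 19843.763080
x = (-1268.101554·138.340 − -5.800·4373.247132) / 19843.763080 = -7.562292
y = (137.322·4373.247132 − -1268.101554·145.972) / 19843.763080 = 39.591803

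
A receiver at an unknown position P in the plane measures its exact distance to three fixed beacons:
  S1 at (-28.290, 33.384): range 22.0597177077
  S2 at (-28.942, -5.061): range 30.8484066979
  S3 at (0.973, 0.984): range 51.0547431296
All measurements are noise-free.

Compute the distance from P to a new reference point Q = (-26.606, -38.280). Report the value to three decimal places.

eq1: (x + 28.290)² + (y − 33.384)² = 22.0597177077²
eq2: (x + 28.942)² + (y + 5.061)² = 30.8484066979²
eq3: (x − 0.973)² + (y − 0.984)² = 51.0547431296²
eq3−eq2, eq3−eq1 (x²,y² cancel):
  -59.830·x − 12.090·y = 2516.300700
  -58.526·x + 64.800·y = 4032.856222
det = -59.830·64.800 − -12.090·-58.526 = -4584.563340
x = (2516.300700·64.800 − -12.090·4032.856222) / -4584.563340 = -46.201459
y = (-59.830·4032.856222 − 2516.300700·-58.526) / -4584.563340 = 20.507247
|P − Q| = √((-46.201459 − -26.606)² + (20.507247 − -38.280)²) = 61.967108

61.967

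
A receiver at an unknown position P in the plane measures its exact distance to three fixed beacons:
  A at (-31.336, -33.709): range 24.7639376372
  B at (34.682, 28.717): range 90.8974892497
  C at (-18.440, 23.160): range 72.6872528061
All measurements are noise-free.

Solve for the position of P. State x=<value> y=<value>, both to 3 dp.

eq1: (x + 31.336)² + (y + 33.709)² = 24.7639376372²
eq2: (x − 34.682)² + (y − 28.717)² = 90.8974892497²
eq3: (x + 18.440)² + (y − 23.160)² = 72.6872528061²
eq1−eq3, eq1−eq2 (x²,y² cancel):
  25.792·x + 113.738·y = -5912.006490
  132.036·x + 124.852·y = -7739.835309
det = 25.792·124.852 − 113.738·132.036 = -11797.327784
x = (-5912.006490·124.852 − 113.738·-7739.835309) / -11797.327784 = -12.052522
y = (25.792·-7739.835309 − -5912.006490·132.036) / -11797.327784 = -49.246055

x=-12.053 y=-49.246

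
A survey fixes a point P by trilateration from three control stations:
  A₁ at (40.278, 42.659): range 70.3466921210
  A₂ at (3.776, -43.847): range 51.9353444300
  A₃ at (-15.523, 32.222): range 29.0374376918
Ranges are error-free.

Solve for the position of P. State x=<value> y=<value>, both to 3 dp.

eq1: (x − 40.278)² + (y − 42.659)² = 70.3466921210²
eq2: (x − 3.776)² + (y + 43.847)² = 51.9353444300²
eq3: (x + 15.523)² + (y − 32.222)² = 29.0374376918²
eq3−eq2, eq3−eq1 (x²,y² cancel):
  38.598·x − 152.138·y = -1196.510441
  111.602·x + 20.874·y = -1942.597553
det = 38.598·20.874 − -152.138·111.602 = 17784.599728
x = (-1196.510441·20.874 − -152.138·-1942.597553) / 17784.599728 = -18.022270
y = (38.598·-1942.597553 − -1196.510441·111.602) / 17784.599728 = 3.292319

x=-18.022 y=3.292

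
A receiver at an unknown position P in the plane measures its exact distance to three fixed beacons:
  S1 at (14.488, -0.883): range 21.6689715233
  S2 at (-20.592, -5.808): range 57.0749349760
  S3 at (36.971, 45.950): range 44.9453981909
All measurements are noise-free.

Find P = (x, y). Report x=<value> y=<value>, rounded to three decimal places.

eq1: (x − 14.488)² + (y + 0.883)² = 21.6689715233²
eq2: (x + 20.592)² + (y + 5.808)² = 57.0749349760²
eq3: (x − 36.971)² + (y − 45.950)² = 44.9453981909²
eq2−eq3, eq2−eq1 (x²,y² cancel):
  115.126·x + 103.516·y = 4257.953397
  70.160·x + 9.850·y = 2540.922381
det = 115.126·9.850 − 103.516·70.160 = -6128.691460
x = (4257.953397·9.850 − 103.516·2540.922381) / -6128.691460 = 36.073815
y = (115.126·2540.922381 − 4257.953397·70.160) / -6128.691460 = 1.013557

x=36.074 y=1.014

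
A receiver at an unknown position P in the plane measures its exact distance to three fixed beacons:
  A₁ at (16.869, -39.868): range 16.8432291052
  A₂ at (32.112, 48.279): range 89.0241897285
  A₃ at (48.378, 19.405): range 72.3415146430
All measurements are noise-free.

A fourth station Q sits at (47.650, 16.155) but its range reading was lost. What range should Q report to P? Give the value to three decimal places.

69.435

eq1: (x − 16.869)² + (y + 39.868)² = 16.8432291052²
eq2: (x − 32.112)² + (y − 48.279)² = 89.0241897285²
eq3: (x − 48.378)² + (y − 19.405)² = 72.3415146430²
eq3−eq1, eq3−eq2 (x²,y² cancel):
  -63.018·x − 118.546·y = 4106.636050
  -32.532·x + 57.748·y = -2046.954140
det = -63.018·57.748 − -118.546·-32.532 = -7495.701936
x = (4106.636050·57.748 − -118.546·-2046.954140) / -7495.701936 = 0.734849
y = (-63.018·-2046.954140 − 4106.636050·-32.532) / -7495.701936 = -35.032348
|P − Q| = √((0.734849 − 47.650)² + (-35.032348 − 16.155)²) = 69.434689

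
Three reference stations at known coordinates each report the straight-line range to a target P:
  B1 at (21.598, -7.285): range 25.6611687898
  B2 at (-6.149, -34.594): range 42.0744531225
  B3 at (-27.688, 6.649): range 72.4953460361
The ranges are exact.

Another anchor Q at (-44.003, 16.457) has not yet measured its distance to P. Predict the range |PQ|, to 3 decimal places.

91.525

eq1: (x − 21.598)² + (y + 7.285)² = 25.6611687898²
eq2: (x + 6.149)² + (y + 34.594)² = 42.0744531225²
eq3: (x + 27.688)² + (y − 6.649)² = 72.4953460361²
eq2−eq1, eq2−eq3 (x²,y² cancel):
  55.494·x + 54.618·y = 396.753814
  -43.078·x + 82.486·y = -3909.036083
det = 55.494·82.486 − 54.618·-43.078 = 6930.312288
x = (396.753814·82.486 − 54.618·-3909.036083) / 6930.312288 = 35.529477
y = (55.494·-3909.036083 − 396.753814·-43.078) / 6930.312288 = -28.835163
|P − Q| = √((35.529477 − -44.003)² + (-28.835163 − 16.457)²) = 91.524832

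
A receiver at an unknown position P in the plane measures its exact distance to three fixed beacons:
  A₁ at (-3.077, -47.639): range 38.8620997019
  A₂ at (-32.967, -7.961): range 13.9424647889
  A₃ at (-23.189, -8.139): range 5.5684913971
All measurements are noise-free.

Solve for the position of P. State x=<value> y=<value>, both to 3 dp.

x=-19.805 y=-12.562

eq1: (x + 3.077)² + (y + 47.639)² = 38.8620997019²
eq2: (x + 32.967)² + (y + 7.961)² = 13.9424647889²
eq3: (x + 23.189)² + (y + 8.139)² = 5.5684913971²
eq3−eq2, eq3−eq1 (x²,y² cancel):
  -19.556·x + 0.356·y = 382.843340
  40.224·x − 79.000·y = 195.714511
det = -19.556·-79.000 − 0.356·40.224 = 1530.604256
x = (382.843340·-79.000 − 0.356·195.714511) / 1530.604256 = -19.805445
y = (-19.556·195.714511 − 382.843340·40.224) / 1530.604256 = -12.561629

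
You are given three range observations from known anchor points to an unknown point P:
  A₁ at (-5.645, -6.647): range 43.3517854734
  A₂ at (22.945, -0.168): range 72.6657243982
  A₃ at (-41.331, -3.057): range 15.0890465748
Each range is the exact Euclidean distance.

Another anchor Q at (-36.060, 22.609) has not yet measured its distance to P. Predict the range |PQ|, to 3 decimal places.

41.011

eq1: (x + 5.645)² + (y + 6.647)² = 43.3517854734²
eq2: (x − 22.945)² + (y + 0.168)² = 72.6657243982²
eq3: (x + 41.331)² + (y + 3.057)² = 15.0890465748²
eq3−eq2, eq3−eq1 (x²,y² cancel):
  128.552·x + 5.778·y = -6243.723737
  71.372·x − 7.180·y = -3293.246153
det = 128.552·-7.180 − 5.778·71.372 = -1335.390776
x = (-6243.723737·-7.180 − 5.778·-3293.246153) / -1335.390776 = -47.819944
y = (128.552·-3293.246153 − -6243.723737·71.372) / -1335.390776 = -16.679515
|P − Q| = √((-47.819944 − -36.060)² + (-16.679515 − 22.609)²) = 41.010776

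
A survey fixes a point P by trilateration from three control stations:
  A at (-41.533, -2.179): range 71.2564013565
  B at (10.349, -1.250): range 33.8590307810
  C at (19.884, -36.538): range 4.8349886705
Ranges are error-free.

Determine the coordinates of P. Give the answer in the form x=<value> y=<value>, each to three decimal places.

x=22.848 y=-32.718

eq1: (x + 41.533)² + (y + 2.179)² = 71.2564013565²
eq2: (x − 10.349)² + (y + 1.250)² = 33.8590307810²
eq3: (x − 19.884)² + (y + 36.538)² = 4.8349886705²
eq1−eq2, eq1−eq3 (x²,y² cancel):
  103.764·x + 1.858·y = 2309.966940
  122.834·x − 68.718·y = 5054.758389
det = 103.764·-68.718 − 1.858·122.834 = -7358.680124
x = (2309.966940·-68.718 − 1.858·5054.758389) / -7358.680124 = 22.847582
y = (103.764·5054.758389 − 2309.966940·122.834) / -7358.680124 = -32.717752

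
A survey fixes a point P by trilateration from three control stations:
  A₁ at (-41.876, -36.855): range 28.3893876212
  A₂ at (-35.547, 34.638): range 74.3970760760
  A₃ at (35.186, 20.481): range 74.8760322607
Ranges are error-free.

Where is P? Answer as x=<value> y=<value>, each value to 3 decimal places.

eq1: (x + 41.876)² + (y + 36.855)² = 28.3893876212²
eq2: (x + 35.547)² + (y − 34.638)² = 74.3970760760²
eq3: (x − 35.186)² + (y − 20.481)² = 74.8760322607²
eq1−eq3, eq1−eq2 (x²,y² cancel):
  154.124·x + 114.672·y = -6254.827322
  12.658·x + 142.986·y = -5377.477747
det = 154.124·142.986 − 114.672·12.658 = 20586.056088
x = (-6254.827322·142.986 − 114.672·-5377.477747) / 20586.056088 = -13.490035
y = (154.124·-5377.477747 − -6254.827322·12.658) / 20586.056088 = -36.414201

x=-13.490 y=-36.414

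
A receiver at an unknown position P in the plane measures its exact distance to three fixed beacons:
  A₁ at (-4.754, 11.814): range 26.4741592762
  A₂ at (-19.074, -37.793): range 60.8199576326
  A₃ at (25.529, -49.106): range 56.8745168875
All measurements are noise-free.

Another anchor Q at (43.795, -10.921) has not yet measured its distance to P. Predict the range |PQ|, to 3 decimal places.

eq1: (x + 4.754)² + (y − 11.814)² = 26.4741592762²
eq2: (x + 19.074)² + (y + 37.793)² = 60.8199576326²
eq3: (x − 25.529)² + (y + 49.106)² = 56.8745168875²
eq1−eq3, eq1−eq2 (x²,y² cancel):
  60.566·x − 121.840·y = 367.128403
  -28.640·x − 99.214·y = -1368.228924
det = 60.566·-99.214 − -121.840·-28.640 = -9498.492724
x = (367.128403·-99.214 − -121.840·-1368.228924) / -9498.492724 = 21.385423
y = (60.566·-1368.228924 − 367.128403·-28.640) / -9498.492724 = 7.617377
|P − Q| = √((21.385423 − 43.795)² + (7.617377 − -10.921)²) = 29.083681

29.084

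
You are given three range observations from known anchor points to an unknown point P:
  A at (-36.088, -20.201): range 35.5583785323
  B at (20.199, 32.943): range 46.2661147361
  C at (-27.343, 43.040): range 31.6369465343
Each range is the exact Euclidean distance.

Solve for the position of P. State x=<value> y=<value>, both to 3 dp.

eq1: (x + 36.088)² + (y + 20.201)² = 35.5583785323²
eq2: (x − 20.199)² + (y − 32.943)² = 46.2661147361²
eq3: (x + 27.343)² + (y − 43.040)² = 31.6369465343²
eq3−eq1, eq3−eq2 (x²,y² cancel):
  -17.490·x − 126.482·y = -1153.159002
  95.084·x − 20.194·y = -2246.497386
det = -17.490·-20.194 − -126.482·95.084 = 12379.607548
x = (-1153.159002·-20.194 − -126.482·-2246.497386) / 12379.607548 = -21.071313
y = (-17.490·-2246.497386 − -1153.159002·95.084) / 12379.607548 = 12.030931

x=-21.071 y=12.031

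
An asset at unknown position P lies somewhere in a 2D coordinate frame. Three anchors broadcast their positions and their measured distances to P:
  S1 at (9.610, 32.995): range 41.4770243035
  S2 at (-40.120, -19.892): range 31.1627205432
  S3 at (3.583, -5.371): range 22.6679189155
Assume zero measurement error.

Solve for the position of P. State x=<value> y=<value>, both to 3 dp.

x=-17.876 y=1.933

eq1: (x − 9.610)² + (y − 32.995)² = 41.4770243035²
eq2: (x + 40.120)² + (y + 19.892)² = 31.1627205432²
eq3: (x − 3.583)² + (y + 5.371)² = 22.6679189155²
eq3−eq1, eq3−eq2 (x²,y² cancel):
  12.054·x + 76.732·y = -67.172402
  -87.406·x − 29.042·y = 1506.339930
det = 12.054·-29.042 − 76.732·-87.406 = 6356.764924
x = (-67.172402·-29.042 − 76.732·1506.339930) / 6356.764924 = -17.876020
y = (12.054·1506.339930 − -67.172402·-87.406) / 6356.764924 = 1.932768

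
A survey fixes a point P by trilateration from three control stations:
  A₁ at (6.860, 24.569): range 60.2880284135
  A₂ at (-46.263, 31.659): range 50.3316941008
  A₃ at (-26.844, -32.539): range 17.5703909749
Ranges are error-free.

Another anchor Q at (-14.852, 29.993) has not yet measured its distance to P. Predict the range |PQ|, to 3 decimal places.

52.199

eq1: (x − 6.860)² + (y − 24.569)² = 60.2880284135²
eq2: (x + 46.263)² + (y − 31.659)² = 50.3316941008²
eq3: (x + 26.844)² + (y + 32.539)² = 17.5703909749²
eq3−eq1, eq3−eq2 (x²,y² cancel):
  67.408·x + 114.216·y = -4454.619227
  -38.838·x + 128.396·y = -861.390199
det = 67.408·128.396 − 114.216·-38.838 = 13090.838576
x = (-4454.619227·128.396 − 114.216·-861.390199) / 13090.838576 = -36.175738
y = (67.408·-861.390199 − -4454.619227·-38.838) / 13090.838576 = -17.651512
|P − Q| = √((-36.175738 − -14.852)² + (-17.651512 − 29.993)²) = 52.198672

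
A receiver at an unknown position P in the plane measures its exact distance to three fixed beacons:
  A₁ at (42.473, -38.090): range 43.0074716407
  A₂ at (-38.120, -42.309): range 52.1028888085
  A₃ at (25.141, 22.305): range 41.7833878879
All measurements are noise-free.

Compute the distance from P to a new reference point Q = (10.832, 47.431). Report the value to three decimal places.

62.551

eq1: (x − 42.473)² + (y + 38.090)² = 43.0074716407²
eq2: (x + 38.120)² + (y + 42.309)² = 52.1028888085²
eq3: (x − 25.141)² + (y − 22.305)² = 41.7833878879²
eq2−eq3, eq2−eq1 (x²,y² cancel):
  126.522·x + 129.228·y = -1144.743456
  161.186·x + 8.438·y = 876.686353
det = 126.522·8.438 − 129.228·161.186 = -19762.151772
x = (-1144.743456·8.438 − 129.228·876.686353) / -19762.151772 = 6.221578
y = (126.522·876.686353 − -1144.743456·161.186) / -19762.151772 = -14.949624
|P − Q| = √((6.221578 − 10.832)² + (-14.949624 − 47.431)²) = 62.550765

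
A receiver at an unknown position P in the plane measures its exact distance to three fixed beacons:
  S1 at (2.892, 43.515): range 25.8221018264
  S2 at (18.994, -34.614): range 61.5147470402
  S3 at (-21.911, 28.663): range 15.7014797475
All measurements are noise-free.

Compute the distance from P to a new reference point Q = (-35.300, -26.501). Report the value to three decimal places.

eq1: (x − 2.892)² + (y − 43.515)² = 25.8221018264²
eq2: (x − 18.994)² + (y + 34.614)² = 61.5147470402²
eq3: (x + 21.911)² + (y − 28.663)² = 15.7014797475²
eq3−eq2, eq3−eq1 (x²,y² cancel):
  81.810·x − 126.554·y = -3280.286095
  49.606·x + 29.704·y = 180.014923
det = 81.810·29.704 − -126.554·49.606 = 8707.921964
x = (-3280.286095·29.704 − -126.554·180.014923) / 8707.921964 = -8.573344
y = (81.810·180.014923 − -3280.286095·49.606) / 8707.921964 = 20.377869
|P − Q| = √((-8.573344 − -35.300)² + (20.377869 − -26.501)²) = 53.962418

53.962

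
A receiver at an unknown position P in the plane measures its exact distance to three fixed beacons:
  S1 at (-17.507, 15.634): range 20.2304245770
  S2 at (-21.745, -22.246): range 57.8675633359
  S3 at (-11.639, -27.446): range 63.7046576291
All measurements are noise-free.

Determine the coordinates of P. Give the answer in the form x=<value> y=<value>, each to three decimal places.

eq1: (x + 17.507)² + (y − 15.634)² = 20.2304245770²
eq2: (x + 21.745)² + (y + 22.246)² = 57.8675633359²
eq3: (x + 11.639)² + (y + 27.446)² = 63.7046576291²
eq3−eq1, eq3−eq2 (x²,y² cancel):
  -11.736·x + 86.160·y = 3311.181093
  -20.212·x + 10.400·y = 788.608821
det = -11.736·10.400 − 86.160·-20.212 = 1619.411520
x = (3311.181093·10.400 − 86.160·788.608821) / 1619.411520 = -20.692858
y = (-11.736·788.608821 − 3311.181093·-20.212) / 1619.411520 = 35.611998

x=-20.693 y=35.612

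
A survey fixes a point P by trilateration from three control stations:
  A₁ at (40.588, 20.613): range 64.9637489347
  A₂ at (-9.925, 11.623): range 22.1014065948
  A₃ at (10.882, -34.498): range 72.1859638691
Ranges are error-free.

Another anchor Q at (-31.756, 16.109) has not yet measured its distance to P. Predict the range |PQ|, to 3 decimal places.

eq1: (x − 40.588)² + (y − 20.613)² = 64.9637489347²
eq2: (x + 9.925)² + (y − 11.623)² = 22.1014065948²
eq3: (x − 10.882)² + (y + 34.498)² = 72.1859638691²
eq2−eq1, eq2−eq3 (x²,y² cancel):
  101.026·x + 17.980·y = -1893.134743
  41.614·x − 92.242·y = -3647.411032
det = 101.026·-92.242 − 17.980·41.614 = -10067.060012
x = (-1893.134743·-92.242 − 17.980·-3647.411032) / -10067.060012 = -23.860689
y = (101.026·-3647.411032 − -1893.134743·41.614) / -10067.060012 = 28.777263
|P − Q| = √((-23.860689 − -31.756)² + (28.777263 − 16.109)²) = 14.927185

14.927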